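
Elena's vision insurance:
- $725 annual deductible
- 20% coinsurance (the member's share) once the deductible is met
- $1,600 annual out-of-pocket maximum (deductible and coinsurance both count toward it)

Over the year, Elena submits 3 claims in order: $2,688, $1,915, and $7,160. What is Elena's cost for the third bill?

#1 ($2,688): deductible takes $725, $1,963 remains; 20% of $1,963 = $392.60. Member owes $1,117.60 (running OOP $1,117.60).
#2 ($1,915): deductible already satisfied, so member's share is 20% × $1,915 = $383. Member owes $383 (running OOP $1,500.60).
#3 ($7,160): deductible already satisfied, so member's share is 20% × $7,160 = $1,432. That would push OOP to $2,932.60, over the $1,600 cap, so member pays $1,600 − $1,500.60 = $99.40.

$99.40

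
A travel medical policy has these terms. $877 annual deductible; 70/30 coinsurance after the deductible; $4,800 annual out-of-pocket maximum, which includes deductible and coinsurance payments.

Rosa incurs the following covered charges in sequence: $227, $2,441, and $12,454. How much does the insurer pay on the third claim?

$9,068.30

Bill 1, $227: all of it applies to the deductible. Cost to traveler: $227. OOP to date $227. Insurer: $227 − $227 = $0.
Bill 2, $2,441: $650 finishes the deductible; $1,791 goes to coinsurance; traveler's 30% is $537.30. Traveler pays $1,187.30; OOP now $1,414.30. Insurer: $2,441 − $1,187.30 = $1,253.70.
Bill 3, $12,454: deductible met; 30% of $12,454 = $3,736.20. That would push OOP to $5,150.50, over the $4,800 cap, so traveler pays $4,800 − $1,414.30 = $3,385.70. Plan pays $12,454 − $3,385.70 = $9,068.30.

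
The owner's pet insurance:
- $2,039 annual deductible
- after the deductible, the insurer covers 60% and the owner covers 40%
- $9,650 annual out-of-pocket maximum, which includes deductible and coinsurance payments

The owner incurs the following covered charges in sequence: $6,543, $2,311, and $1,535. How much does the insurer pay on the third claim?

$921

Claim 1 — $6,543: $2,039 to deductible, leaving $4,504; 40% of $4,504 = $1,801.60. Owner owes $3,840.60 (running OOP $3,840.60). Plan pays $6,543 − $3,840.60 = $2,702.40.
Claim 2 — $2,311: deductible met; 40% of $2,311 = $924.40. Owner owes $924.40 (running OOP $4,765). Plan pays $2,311 − $924.40 = $1,386.60.
Claim 3 — $1,535: deductible already satisfied, so owner's share is 40% × $1,535 = $614. Owner pays $614; OOP now $5,379. Insurer: $1,535 − $614 = $921.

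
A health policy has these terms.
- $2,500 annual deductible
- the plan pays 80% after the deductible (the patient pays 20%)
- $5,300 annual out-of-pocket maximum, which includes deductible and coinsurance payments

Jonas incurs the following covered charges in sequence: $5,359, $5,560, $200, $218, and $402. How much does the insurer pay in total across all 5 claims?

$7,391.20

Claim 1 — $5,359: $2,500 to deductible, leaving $2,859; patient's 20% is $571.80. Patient pays $3,071.80; OOP now $3,071.80. Plan pays $5,359 − $3,071.80 = $2,287.20.
Claim 2 — $5,560: 20% coinsurance on $5,560 = $1,112. Patient owes $1,112 (running OOP $4,183.80). Plan pays $5,560 − $1,112 = $4,448.
Claim 3 — $200: 20% coinsurance on $200 = $40. Cost to patient: $40. OOP to date $4,223.80. Insurer: $200 − $40 = $160.
Claim 4 — $218: 20% coinsurance on $218 = $43.60. Cost to patient: $43.60. OOP to date $4,267.40. Plan pays $218 − $43.60 = $174.40.
Claim 5 — $402: 20% coinsurance on $402 = $80.40. Cost to patient: $80.40. OOP to date $4,347.80. Plan pays $402 − $80.40 = $321.60.
Insurer total: $2,287.20 + $4,448 + $160 + $174.40 + $321.60 = $7,391.20.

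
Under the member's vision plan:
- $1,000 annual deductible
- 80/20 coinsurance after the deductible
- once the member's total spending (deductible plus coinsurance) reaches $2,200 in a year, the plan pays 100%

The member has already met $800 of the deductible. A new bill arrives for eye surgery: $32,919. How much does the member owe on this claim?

$800 of the $1,000 deductible is already met, leaving $200.
The remaining $32,719 (= $32,919 − $200) moves to coinsurance.
Coinsurance: $32,719 × 20% = $6,543.80.
That puts the member's cost at $200 + $6,543.80 = $6,743.80 before any cap.
Year-to-date out-of-pocket would reach $800 + $6,743.80 = $7,543.80, above the $2,200 maximum, so the member pays only $2,200 − $800 = $1,400.

$1,400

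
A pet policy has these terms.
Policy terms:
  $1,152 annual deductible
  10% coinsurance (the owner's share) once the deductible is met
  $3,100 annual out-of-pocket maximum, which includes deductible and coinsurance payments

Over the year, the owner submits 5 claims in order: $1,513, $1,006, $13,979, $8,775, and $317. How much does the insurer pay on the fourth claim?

#1 ($1,513): deductible takes $1,152, $361 remains; owner's 10% is $36.10. Owner pays $1,188.10; OOP now $1,188.10. Insurer: $1,513 − $1,188.10 = $324.90.
#2 ($1,006): deductible met; 10% of $1,006 = $100.60. Owner pays $100.60; OOP now $1,288.70. Plan pays $1,006 − $100.60 = $905.40.
#3 ($13,979): deductible already satisfied, so owner's share is 10% × $13,979 = $1,397.90. Owner pays $1,397.90; OOP now $2,686.60. Plan pays $13,979 − $1,397.90 = $12,581.10.
#4 ($8,775): 10% coinsurance on $8,775 = $877.50. OOP would hit $3,564.10 > $3,100, so the cap limits the owner to $3,100 − $2,686.60 = $413.40. Plan pays $8,775 − $413.40 = $8,361.60.

$8,361.60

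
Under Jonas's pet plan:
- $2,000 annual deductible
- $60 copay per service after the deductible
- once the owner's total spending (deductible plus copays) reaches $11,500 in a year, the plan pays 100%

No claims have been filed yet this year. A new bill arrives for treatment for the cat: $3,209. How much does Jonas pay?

$2,060

The full $2,000 deductible is still open; $2,000 of this bill applies to it.
After the $2,000 deductible portion, $3,209 − $2,000 = $1,209 is subject to the copay.
Copay on this service: $60.
Owner responsibility before any cap: $2,000 + $60 = $2,060.
Year-to-date out-of-pocket becomes $0 + $2,060 = $2,060, still under the $11,500 maximum, so no cap applies.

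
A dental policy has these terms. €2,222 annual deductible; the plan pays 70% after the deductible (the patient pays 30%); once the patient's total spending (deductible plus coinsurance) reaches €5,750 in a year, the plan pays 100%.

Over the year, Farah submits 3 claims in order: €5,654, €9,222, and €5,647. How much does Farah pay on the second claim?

Bill 1, €5,654: €2,222 to deductible, leaving €3,432; coinsurance €3,432 × 30% = €1,029.60. Patient owes €3,251.60 (running OOP €3,251.60).
Bill 2, €9,222: deductible already satisfied, so patient's share is 30% × €9,222 = €2,766.60. That would push OOP to €6,018.20, over the €5,750 cap, so patient pays €5,750 − €3,251.60 = €2,498.40.

€2,498.40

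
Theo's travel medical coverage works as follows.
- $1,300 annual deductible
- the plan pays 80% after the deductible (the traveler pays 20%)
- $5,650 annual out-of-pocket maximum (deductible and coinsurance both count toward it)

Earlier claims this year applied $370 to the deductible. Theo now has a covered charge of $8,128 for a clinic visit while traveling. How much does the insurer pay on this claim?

$5,758.40

$370 of the $1,300 deductible is already met, leaving $930.
That leaves $8,128 − $930 = $7,198 for coinsurance.
20% of $7,198 = $1,439.60 falls to the traveler.
So the traveler owes $930 + $1,439.60 = $2,369.60 before any cap.
Cumulative spending $370 + $2,369.60 = $2,739.60 stays under the $5,650 maximum.
The insurer covers the remainder: $8,128 − $2,369.60 = $5,758.40.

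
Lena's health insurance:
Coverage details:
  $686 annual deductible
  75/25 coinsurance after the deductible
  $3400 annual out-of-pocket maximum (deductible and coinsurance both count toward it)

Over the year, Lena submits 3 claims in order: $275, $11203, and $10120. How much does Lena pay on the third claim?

$16

#1 ($275): all of it applies to the deductible. Cost to patient: $275. OOP to date $275.
#2 ($11203): $411 to deductible, leaving $10792; coinsurance $10792 × 25% = $2698. Patient pays $3109; OOP now $3384.
#3 ($10120): deductible already satisfied, so patient's share is 25% × $10120 = $2530. Adding that to $3384 gives $5914, past the $3400 cap; patient pays only $3400 − $3384 = $16.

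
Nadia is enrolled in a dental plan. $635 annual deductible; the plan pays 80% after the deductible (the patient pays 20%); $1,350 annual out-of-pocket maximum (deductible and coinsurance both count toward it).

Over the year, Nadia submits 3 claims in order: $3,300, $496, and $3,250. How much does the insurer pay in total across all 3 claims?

Bill 1, $3,300: $635 to deductible, leaving $2,665; patient's 20% is $533. Patient owes $1,168 (running OOP $1,168). Plan pays $3,300 − $1,168 = $2,132.
Bill 2, $496: 20% coinsurance on $496 = $99.20. Patient pays $99.20; OOP now $1,267.20. Insurer: $496 − $99.20 = $396.80.
Bill 3, $3,250: deductible met; 20% of $3,250 = $650. Adding that to $1,267.20 gives $1,917.20, past the $1,350 cap; patient pays only $1,350 − $1,267.20 = $82.80. Insurer: $3,250 − $82.80 = $3,167.20.
Insurer total = bills − patient's total = $7,046 − $1,350 = $5,696.

$5,696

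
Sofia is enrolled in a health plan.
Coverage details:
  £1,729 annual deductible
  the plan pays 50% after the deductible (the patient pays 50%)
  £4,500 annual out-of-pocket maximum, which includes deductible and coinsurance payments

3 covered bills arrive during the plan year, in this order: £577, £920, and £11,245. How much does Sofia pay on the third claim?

#1 (£577): entire amount goes to the deductible. Patient owes £577 (running OOP £577).
#2 (£920): all of it applies to the deductible. Patient owes £920 (running OOP £1,497).
#3 (£11,245): £232 finishes the deductible; £11,013 goes to coinsurance; patient's 50% is £5,506.50. Deductible plus coinsurance: £232 + £5,506.50 = £5,738.50. Adding that to £1,497 gives £7,235.50, past the £4,500 cap; patient pays only £4,500 − £1,497 = £3,003.

£3,003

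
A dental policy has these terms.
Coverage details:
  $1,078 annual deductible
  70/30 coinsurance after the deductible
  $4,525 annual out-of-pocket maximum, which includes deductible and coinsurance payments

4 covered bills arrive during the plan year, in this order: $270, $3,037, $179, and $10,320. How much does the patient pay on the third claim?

Claim 1 ($270): entire amount goes to the deductible. Patient pays $270; OOP now $270.
Claim 2 ($3,037): $808 finishes the deductible; $2,229 goes to coinsurance; coinsurance $2,229 × 30% = $668.70. Cost to patient: $1,476.70. OOP to date $1,746.70.
Claim 3 ($179): deductible already satisfied, so patient's share is 30% × $179 = $53.70. Patient pays $53.70; OOP now $1,800.40.

$53.70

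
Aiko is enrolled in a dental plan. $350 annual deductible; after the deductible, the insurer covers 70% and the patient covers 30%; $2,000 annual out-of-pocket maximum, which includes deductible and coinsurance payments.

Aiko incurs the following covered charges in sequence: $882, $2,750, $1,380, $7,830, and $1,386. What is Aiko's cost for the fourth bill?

#1 ($882): deductible takes $350, $532 remains; 30% of $532 = $159.60. Cost to patient: $509.60. OOP to date $509.60.
#2 ($2,750): deductible already satisfied, so patient's share is 30% × $2,750 = $825. Patient pays $825; OOP now $1,334.60.
#3 ($1,380): deductible already satisfied, so patient's share is 30% × $1,380 = $414. Patient pays $414; OOP now $1,748.60.
#4 ($7,830): 30% coinsurance on $7,830 = $2,349. Adding that to $1,748.60 gives $4,097.60, past the $2,000 cap; patient pays only $2,000 − $1,748.60 = $251.40.

$251.40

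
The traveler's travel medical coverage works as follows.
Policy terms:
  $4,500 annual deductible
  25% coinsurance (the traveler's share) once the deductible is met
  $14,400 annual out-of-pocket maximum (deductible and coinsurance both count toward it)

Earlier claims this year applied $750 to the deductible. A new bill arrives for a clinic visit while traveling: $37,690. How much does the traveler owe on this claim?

Remaining deductible: $4,500 − $750 = $3,750.
That leaves $37,690 − $3,750 = $33,940 for coinsurance.
Coinsurance: $33,940 × 25% = $8,485.
That puts the traveler's cost at $3,750 + $8,485 = $12,235 before any cap.
Year-to-date out-of-pocket becomes $750 + $12,235 = $12,985, still under the $14,400 maximum, so no cap applies.

$12,235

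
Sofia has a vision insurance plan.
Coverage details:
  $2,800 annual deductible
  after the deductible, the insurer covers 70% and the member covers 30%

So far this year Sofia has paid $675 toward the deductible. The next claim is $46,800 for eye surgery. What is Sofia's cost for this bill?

Deductible still to meet: $2,800 − $675 = $2,125.
The remaining $44,675 (= $46,800 − $2,125) moves to coinsurance.
Coinsurance: $44,675 × 30% = $13,402.50.
Member responsibility: $2,125 + $13,402.50 = $15,527.50.

$15,527.50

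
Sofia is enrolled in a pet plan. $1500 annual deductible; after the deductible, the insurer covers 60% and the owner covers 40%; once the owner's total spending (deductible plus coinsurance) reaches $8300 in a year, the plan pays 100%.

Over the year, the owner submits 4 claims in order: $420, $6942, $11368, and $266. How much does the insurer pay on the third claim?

$6912.80

Bill 1, $420: all of it applies to the deductible. Owner pays $420; OOP now $420. Insurer: $420 − $420 = $0.
Bill 2, $6942: deductible takes $1080, $5862 remains; 40% of $5862 = $2344.80. Cost to owner: $3424.80. OOP to date $3844.80. Insurer: $6942 − $3424.80 = $3517.20.
Bill 3, $11368: 40% coinsurance on $11368 = $4547.20. That would push OOP to $8392, over the $8300 cap, so owner pays $8300 − $3844.80 = $4455.20. Plan pays $11368 − $4455.20 = $6912.80.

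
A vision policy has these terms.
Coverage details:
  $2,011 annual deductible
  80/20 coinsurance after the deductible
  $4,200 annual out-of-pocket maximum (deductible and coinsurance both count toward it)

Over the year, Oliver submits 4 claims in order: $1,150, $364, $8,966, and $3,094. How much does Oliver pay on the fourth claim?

Bill 1, $1,150: all of it applies to the deductible. Member pays $1,150; OOP now $1,150.
Bill 2, $364: all of it applies to the deductible. Member owes $364 (running OOP $1,514).
Bill 3, $8,966: $497 finishes the deductible; $8,469 goes to coinsurance; coinsurance $8,469 × 20% = $1,693.80. Member pays $2,190.80; OOP now $3,704.80.
Bill 4, $3,094: deductible met; 20% of $3,094 = $618.80. OOP would hit $4,323.60 > $4,200, so the cap limits the member to $4,200 − $3,704.80 = $495.20.

$495.20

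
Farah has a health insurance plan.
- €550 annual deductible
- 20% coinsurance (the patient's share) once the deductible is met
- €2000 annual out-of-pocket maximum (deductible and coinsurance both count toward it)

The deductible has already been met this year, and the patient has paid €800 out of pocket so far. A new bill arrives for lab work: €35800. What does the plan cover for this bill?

€34600

With the deductible met, the entire €35800 is subject to coinsurance.
Coinsurance: €35800 × 20% = €7160.
Year-to-date out-of-pocket would reach €800 + €7160 = €7960, above the €2000 maximum, so the patient pays only €2000 − €800 = €1200.
The insurer covers the remainder: €35800 − €1200 = €34600.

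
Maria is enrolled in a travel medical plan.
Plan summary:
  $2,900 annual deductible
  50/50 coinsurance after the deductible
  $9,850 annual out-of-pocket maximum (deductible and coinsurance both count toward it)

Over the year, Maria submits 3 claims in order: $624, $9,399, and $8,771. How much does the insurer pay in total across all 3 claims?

Bill 1, $624: fully absorbed by the deductible. Cost to traveler: $624. OOP to date $624. Insurer: $624 − $624 = $0.
Bill 2, $9,399: deductible takes $2,276, $7,123 remains; 50% of $7,123 = $3,561.50. Cost to traveler: $5,837.50. OOP to date $6,461.50. Plan pays $9,399 − $5,837.50 = $3,561.50.
Bill 3, $8,771: deductible met; 50% of $8,771 = $4,385.50. That would push OOP to $10,847, over the $9,850 cap, so traveler pays $9,850 − $6,461.50 = $3,388.50. Plan pays $8,771 − $3,388.50 = $5,382.50.
Insurer total: $0 + $3,561.50 + $5,382.50 = $8,944.

$8,944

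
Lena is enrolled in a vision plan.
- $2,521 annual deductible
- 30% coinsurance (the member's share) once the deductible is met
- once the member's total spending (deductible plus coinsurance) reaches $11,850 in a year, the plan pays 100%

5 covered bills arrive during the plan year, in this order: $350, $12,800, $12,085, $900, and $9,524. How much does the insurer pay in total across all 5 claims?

$23,809

Claim 1 ($350): all of it applies to the deductible. Cost to member: $350. OOP to date $350. Insurer: $350 − $350 = $0.
Claim 2 ($12,800): $2,171 to deductible, leaving $10,629; coinsurance $10,629 × 30% = $3,188.70. Member owes $5,359.70 (running OOP $5,709.70). Plan pays $12,800 − $5,359.70 = $7,440.30.
Claim 3 ($12,085): deductible met; 30% of $12,085 = $3,625.50. Member pays $3,625.50; OOP now $9,335.20. Plan pays $12,085 − $3,625.50 = $8,459.50.
Claim 4 ($900): deductible met; 30% of $900 = $270. Member owes $270 (running OOP $9,605.20). Insurer: $900 − $270 = $630.
Claim 5 ($9,524): deductible met; 30% of $9,524 = $2,857.20. OOP would hit $12,462.40 > $11,850, so the cap limits the member to $11,850 − $9,605.20 = $2,244.80. Insurer: $9,524 − $2,244.80 = $7,279.20.
Insurer total = bills − member's total = $35,659 − $11,850 = $23,809.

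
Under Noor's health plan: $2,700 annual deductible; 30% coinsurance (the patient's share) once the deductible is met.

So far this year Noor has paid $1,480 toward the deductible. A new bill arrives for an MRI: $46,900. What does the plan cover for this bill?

$31,976

$1,480 of the $2,700 deductible is already met, leaving $1,220.
That leaves $46,900 − $1,220 = $45,680 for coinsurance.
30% of $45,680 = $13,704 falls to the patient.
So the patient owes $1,220 + $13,704 = $14,924.
The insurer covers the remainder: $46,900 − $14,924 = $31,976.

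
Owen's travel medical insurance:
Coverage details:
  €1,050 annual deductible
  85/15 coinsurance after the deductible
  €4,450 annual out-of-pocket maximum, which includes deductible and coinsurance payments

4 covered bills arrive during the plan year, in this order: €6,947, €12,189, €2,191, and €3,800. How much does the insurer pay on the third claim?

Claim 1 — €6,947: deductible takes €1,050, €5,897 remains; coinsurance €5,897 × 15% = €884.55. Traveler pays €1,934.55; OOP now €1,934.55. Plan pays €6,947 − €1,934.55 = €5,012.45.
Claim 2 — €12,189: deductible met; 15% of €12,189 = €1,828.35. Traveler owes €1,828.35 (running OOP €3,762.90). Insurer: €12,189 − €1,828.35 = €10,360.65.
Claim 3 — €2,191: deductible already satisfied, so traveler's share is 15% × €2,191 = €328.65. Traveler owes €328.65 (running OOP €4,091.55). Insurer: €2,191 − €328.65 = €1,862.35.

€1,862.35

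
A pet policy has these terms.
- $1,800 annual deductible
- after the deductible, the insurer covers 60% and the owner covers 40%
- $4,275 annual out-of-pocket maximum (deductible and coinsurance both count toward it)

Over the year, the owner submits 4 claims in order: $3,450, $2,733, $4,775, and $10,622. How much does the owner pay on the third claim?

Claim 1 — $3,450: $1,800 to deductible, leaving $1,650; 40% of $1,650 = $660. Cost to owner: $2,460. OOP to date $2,460.
Claim 2 — $2,733: deductible met; 40% of $2,733 = $1,093.20. Cost to owner: $1,093.20. OOP to date $3,553.20.
Claim 3 — $4,775: deductible met; 40% of $4,775 = $1,910. Adding that to $3,553.20 gives $5,463.20, past the $4,275 cap; owner pays only $4,275 − $3,553.20 = $721.80.

$721.80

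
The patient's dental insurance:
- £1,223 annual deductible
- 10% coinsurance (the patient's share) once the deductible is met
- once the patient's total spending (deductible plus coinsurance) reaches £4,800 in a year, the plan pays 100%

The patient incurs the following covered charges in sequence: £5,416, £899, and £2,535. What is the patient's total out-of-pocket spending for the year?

Claim 1 (£5,416): £1,223 finishes the deductible; £4,193 goes to coinsurance; 10% of £4,193 = £419.30. Patient pays £1,642.30; OOP now £1,642.30.
Claim 2 (£899): deductible met; 10% of £899 = £89.90. Cost to patient: £89.90. OOP to date £1,732.20.
Claim 3 (£2,535): deductible met; 10% of £2,535 = £253.50. Patient pays £253.50; OOP now £1,985.70.
Summing the patient's payments: £1,642.30 + £89.90 + £253.50 = £1,985.70.

£1,985.70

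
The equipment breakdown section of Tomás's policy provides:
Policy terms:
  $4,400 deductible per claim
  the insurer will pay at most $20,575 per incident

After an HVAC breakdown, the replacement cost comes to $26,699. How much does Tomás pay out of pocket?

$6,124

Less the $4,400 deductible: $26,699 − $4,400 = $22,299.
The $20,575 per-incident cap binds; insurer pays $20,575.
Out of pocket: $26,699 − $20,575 = $6,124.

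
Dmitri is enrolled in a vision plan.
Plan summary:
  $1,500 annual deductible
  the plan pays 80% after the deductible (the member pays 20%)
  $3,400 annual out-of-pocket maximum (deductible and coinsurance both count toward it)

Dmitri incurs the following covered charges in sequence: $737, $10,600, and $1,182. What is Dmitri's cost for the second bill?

Claim 1 — $737: fully absorbed by the deductible. Member owes $737 (running OOP $737).
Claim 2 — $10,600: $763 finishes the deductible; $9,837 goes to coinsurance; coinsurance $9,837 × 20% = $1,967.40. Deductible plus coinsurance: $763 + $1,967.40 = $2,730.40. That would push OOP to $3,467.40, over the $3,400 cap, so member pays $3,400 − $737 = $2,663.

$2,663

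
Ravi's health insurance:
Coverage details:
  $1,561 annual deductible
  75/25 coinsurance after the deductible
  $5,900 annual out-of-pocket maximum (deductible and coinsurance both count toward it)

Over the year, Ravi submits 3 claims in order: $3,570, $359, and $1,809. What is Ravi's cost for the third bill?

$452.25

Claim 1 — $3,570: deductible takes $1,561, $2,009 remains; coinsurance $2,009 × 25% = $502.25. Patient pays $2,063.25; OOP now $2,063.25.
Claim 2 — $359: deductible already satisfied, so patient's share is 25% × $359 = $89.75. Patient owes $89.75 (running OOP $2,153).
Claim 3 — $1,809: 25% coinsurance on $1,809 = $452.25. Cost to patient: $452.25. OOP to date $2,605.25.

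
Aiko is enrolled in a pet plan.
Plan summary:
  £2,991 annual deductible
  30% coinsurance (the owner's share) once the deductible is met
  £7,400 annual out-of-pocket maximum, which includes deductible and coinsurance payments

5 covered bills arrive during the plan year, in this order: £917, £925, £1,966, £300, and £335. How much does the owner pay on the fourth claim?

#1 (£917): fully absorbed by the deductible. Cost to owner: £917. OOP to date £917.
#2 (£925): entire amount goes to the deductible. Owner owes £925 (running OOP £1,842).
#3 (£1,966): £1,149 to deductible, leaving £817; 30% of £817 = £245.10. Owner pays £1,394.10; OOP now £3,236.10.
#4 (£300): deductible already satisfied, so owner's share is 30% × £300 = £90. Owner pays £90; OOP now £3,326.10.

£90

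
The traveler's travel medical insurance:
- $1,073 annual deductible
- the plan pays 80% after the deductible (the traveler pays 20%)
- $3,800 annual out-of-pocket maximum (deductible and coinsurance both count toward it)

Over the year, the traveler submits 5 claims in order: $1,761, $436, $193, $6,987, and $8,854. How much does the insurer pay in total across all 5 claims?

$14,431

#1 ($1,761): deductible takes $1,073, $688 remains; coinsurance $688 × 20% = $137.60. Traveler pays $1,210.60; OOP now $1,210.60. Insurer: $1,761 − $1,210.60 = $550.40.
#2 ($436): deductible met; 20% of $436 = $87.20. Traveler owes $87.20 (running OOP $1,297.80). Plan pays $436 − $87.20 = $348.80.
#3 ($193): 20% coinsurance on $193 = $38.60. Traveler pays $38.60; OOP now $1,336.40. Plan pays $193 − $38.60 = $154.40.
#4 ($6,987): deductible met; 20% of $6,987 = $1,397.40. Traveler owes $1,397.40 (running OOP $2,733.80). Insurer: $6,987 − $1,397.40 = $5,589.60.
#5 ($8,854): 20% coinsurance on $8,854 = $1,770.80. That would push OOP to $4,504.60, over the $3,800 cap, so traveler pays $3,800 − $2,733.80 = $1,066.20. Insurer: $8,854 − $1,066.20 = $7,787.80.
Insurer total = bills − traveler's total = $18,231 − $3,800 = $14,431.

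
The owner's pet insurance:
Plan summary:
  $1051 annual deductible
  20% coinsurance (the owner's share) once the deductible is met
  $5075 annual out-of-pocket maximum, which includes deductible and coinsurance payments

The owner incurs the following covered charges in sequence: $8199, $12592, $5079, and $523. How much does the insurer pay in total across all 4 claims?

$21318

Bill 1, $8199: $1051 to deductible, leaving $7148; coinsurance $7148 × 20% = $1429.60. Owner owes $2480.60 (running OOP $2480.60). Insurer: $8199 − $2480.60 = $5718.40.
Bill 2, $12592: deductible met; 20% of $12592 = $2518.40. Cost to owner: $2518.40. OOP to date $4999. Plan pays $12592 − $2518.40 = $10073.60.
Bill 3, $5079: 20% coinsurance on $5079 = $1015.80. That would push OOP to $6014.80, over the $5075 cap, so owner pays $5075 − $4999 = $76. Plan pays $5079 − $76 = $5003.
Bill 4, $523: 20% coinsurance on $523 = $104.60. OOP would hit $5179.60 > $5075, so the cap limits the owner to $5075 − $5075 = $0. Plan pays $523 − $0 = $523.
Insurer total: $5718.40 + $10073.60 + $5003 + $523 = $21318.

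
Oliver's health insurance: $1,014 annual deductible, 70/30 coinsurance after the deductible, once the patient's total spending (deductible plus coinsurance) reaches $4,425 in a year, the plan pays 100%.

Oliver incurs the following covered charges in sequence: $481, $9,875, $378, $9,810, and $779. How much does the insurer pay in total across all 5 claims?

$16,898

#1 ($481): all of it applies to the deductible. Patient owes $481 (running OOP $481). Insurer: $481 − $481 = $0.
#2 ($9,875): deductible takes $533, $9,342 remains; coinsurance $9,342 × 30% = $2,802.60. Patient owes $3,335.60 (running OOP $3,816.60). Plan pays $9,875 − $3,335.60 = $6,539.40.
#3 ($378): deductible already satisfied, so patient's share is 30% × $378 = $113.40. Patient owes $113.40 (running OOP $3,930). Plan pays $378 − $113.40 = $264.60.
#4 ($9,810): deductible already satisfied, so patient's share is 30% × $9,810 = $2,943. OOP would hit $6,873 > $4,425, so the cap limits the patient to $4,425 − $3,930 = $495. Plan pays $9,810 − $495 = $9,315.
#5 ($779): deductible met; 30% of $779 = $233.70. That would push OOP to $4,658.70, over the $4,425 cap, so patient pays $4,425 − $4,425 = $0. Insurer: $779 − $0 = $779.
Insurer total: $0 + $6,539.40 + $264.60 + $9,315 + $779 = $16,898.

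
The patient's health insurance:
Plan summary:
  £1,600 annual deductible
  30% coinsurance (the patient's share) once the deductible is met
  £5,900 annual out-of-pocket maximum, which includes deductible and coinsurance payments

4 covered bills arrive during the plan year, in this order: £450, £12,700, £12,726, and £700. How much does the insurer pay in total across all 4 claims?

£20,676

Bill 1, £450: fully absorbed by the deductible. Cost to patient: £450. OOP to date £450. Insurer: £450 − £450 = £0.
Bill 2, £12,700: deductible takes £1,150, £11,550 remains; 30% of £11,550 = £3,465. Patient owes £4,615 (running OOP £5,065). Insurer: £12,700 − £4,615 = £8,085.
Bill 3, £12,726: deductible met; 30% of £12,726 = £3,817.80. OOP would hit £8,882.80 > £5,900, so the cap limits the patient to £5,900 − £5,065 = £835. Plan pays £12,726 − £835 = £11,891.
Bill 4, £700: deductible met; 30% of £700 = £210. That would push OOP to £6,110, over the £5,900 cap, so patient pays £5,900 − £5,900 = £0. Plan pays £700 − £0 = £700.
Insurer total = bills − patient's total = £26,576 − £5,900 = £20,676.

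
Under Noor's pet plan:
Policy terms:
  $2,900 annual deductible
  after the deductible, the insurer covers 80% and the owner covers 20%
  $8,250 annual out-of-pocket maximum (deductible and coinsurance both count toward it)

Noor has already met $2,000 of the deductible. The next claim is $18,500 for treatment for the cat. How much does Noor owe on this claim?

Remaining deductible: $2,900 − $2,000 = $900.
The remaining $17,600 (= $18,500 − $900) moves to coinsurance.
Owner's 20% share of $17,600 is $3,520.
Owner responsibility before any cap: $900 + $3,520 = $4,420.
Year-to-date out-of-pocket becomes $2,000 + $4,420 = $6,420, still under the $8,250 maximum, so no cap applies.

$4,420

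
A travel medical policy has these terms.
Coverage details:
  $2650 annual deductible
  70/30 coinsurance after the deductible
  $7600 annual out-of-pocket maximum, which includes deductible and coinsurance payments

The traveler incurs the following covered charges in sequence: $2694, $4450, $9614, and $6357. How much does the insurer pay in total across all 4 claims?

$15515

Bill 1, $2694: $2650 to deductible, leaving $44; coinsurance $44 × 30% = $13.20. Traveler pays $2663.20; OOP now $2663.20. Plan pays $2694 − $2663.20 = $30.80.
Bill 2, $4450: deductible already satisfied, so traveler's share is 30% × $4450 = $1335. Traveler owes $1335 (running OOP $3998.20). Plan pays $4450 − $1335 = $3115.
Bill 3, $9614: deductible met; 30% of $9614 = $2884.20. Traveler pays $2884.20; OOP now $6882.40. Plan pays $9614 − $2884.20 = $6729.80.
Bill 4, $6357: deductible already satisfied, so traveler's share is 30% × $6357 = $1907.10. OOP would hit $8789.50 > $7600, so the cap limits the traveler to $7600 − $6882.40 = $717.60. Plan pays $6357 − $717.60 = $5639.40.
Insurer total: $30.80 + $3115 + $6729.80 + $5639.40 = $15515.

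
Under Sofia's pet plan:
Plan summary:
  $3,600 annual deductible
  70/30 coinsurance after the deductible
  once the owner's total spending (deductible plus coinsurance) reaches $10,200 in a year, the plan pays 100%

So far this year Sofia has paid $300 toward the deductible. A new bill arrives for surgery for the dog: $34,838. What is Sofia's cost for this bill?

Deductible still to meet: $3,600 − $300 = $3,300.
After the $3,300 deductible portion, $34,838 − $3,300 = $31,538 is subject to coinsurance.
Owner's 30% share of $31,538 is $9,461.40.
So the owner owes $3,300 + $9,461.40 = $12,761.40 before any cap.
Year-to-date out-of-pocket would reach $300 + $12,761.40 = $13,061.40, above the $10,200 maximum, so the owner pays only $10,200 − $300 = $9,900.

$9,900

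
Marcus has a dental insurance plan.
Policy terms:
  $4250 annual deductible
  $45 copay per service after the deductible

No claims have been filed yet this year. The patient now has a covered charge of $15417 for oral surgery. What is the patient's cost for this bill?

$4295

The full $4250 deductible is still open; $4250 of this bill applies to it.
That leaves $15417 − $4250 = $11167 for the copay.
Copay on this service: $45.
So the patient owes $4250 + $45 = $4295.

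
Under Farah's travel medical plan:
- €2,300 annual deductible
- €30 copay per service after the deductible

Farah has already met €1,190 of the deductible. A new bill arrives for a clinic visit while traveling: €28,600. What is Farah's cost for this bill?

€1,140

Deductible still to meet: €2,300 − €1,190 = €1,110.
The remaining €27,490 (= €28,600 − €1,110) moves to the copay.
Copay on this service: €30.
So the traveler owes €1,110 + €30 = €1,140.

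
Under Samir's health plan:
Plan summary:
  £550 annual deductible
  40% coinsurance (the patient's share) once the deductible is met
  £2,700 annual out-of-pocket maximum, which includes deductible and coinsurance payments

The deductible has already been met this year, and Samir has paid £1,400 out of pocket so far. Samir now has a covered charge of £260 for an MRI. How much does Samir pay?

£104

With the deductible met, the entire £260 is subject to coinsurance.
Coinsurance: £260 × 40% = £104.
Year-to-date out-of-pocket becomes £1,400 + £104 = £1,504, still under the £2,700 maximum, so no cap applies.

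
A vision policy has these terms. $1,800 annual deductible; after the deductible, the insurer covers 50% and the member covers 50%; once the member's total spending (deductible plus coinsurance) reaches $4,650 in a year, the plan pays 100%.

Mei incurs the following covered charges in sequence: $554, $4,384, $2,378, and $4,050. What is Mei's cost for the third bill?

$1,189

#1 ($554): fully absorbed by the deductible. Member owes $554 (running OOP $554).
#2 ($4,384): $1,246 finishes the deductible; $3,138 goes to coinsurance; member's 50% is $1,569. Cost to member: $2,815. OOP to date $3,369.
#3 ($2,378): deductible already satisfied, so member's share is 50% × $2,378 = $1,189. Member owes $1,189 (running OOP $4,558).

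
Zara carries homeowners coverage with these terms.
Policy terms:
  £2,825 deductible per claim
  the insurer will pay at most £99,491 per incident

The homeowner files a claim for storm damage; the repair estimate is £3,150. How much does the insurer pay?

Less the £2,825 deductible: £3,150 − £2,825 = £325.
£325 ≤ £99,491, so the limit doesn't bind; insurer pays £325.

£325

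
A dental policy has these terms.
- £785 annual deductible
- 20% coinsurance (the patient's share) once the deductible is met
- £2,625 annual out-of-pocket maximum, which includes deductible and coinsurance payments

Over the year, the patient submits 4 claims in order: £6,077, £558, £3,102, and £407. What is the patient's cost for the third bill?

£620.40

#1 (£6,077): deductible takes £785, £5,292 remains; coinsurance £5,292 × 20% = £1,058.40. Patient owes £1,843.40 (running OOP £1,843.40).
#2 (£558): deductible met; 20% of £558 = £111.60. Patient owes £111.60 (running OOP £1,955).
#3 (£3,102): deductible already satisfied, so patient's share is 20% × £3,102 = £620.40. Cost to patient: £620.40. OOP to date £2,575.40.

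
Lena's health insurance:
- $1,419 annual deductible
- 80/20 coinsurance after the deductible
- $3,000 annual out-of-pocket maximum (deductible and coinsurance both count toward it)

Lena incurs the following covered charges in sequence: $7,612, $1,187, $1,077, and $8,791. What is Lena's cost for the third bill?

$105

#1 ($7,612): $1,419 to deductible, leaving $6,193; 20% of $6,193 = $1,238.60. Patient pays $2,657.60; OOP now $2,657.60.
#2 ($1,187): deductible met; 20% of $1,187 = $237.40. Patient owes $237.40 (running OOP $2,895).
#3 ($1,077): deductible met; 20% of $1,077 = $215.40. Adding that to $2,895 gives $3,110.40, past the $3,000 cap; patient pays only $3,000 − $2,895 = $105.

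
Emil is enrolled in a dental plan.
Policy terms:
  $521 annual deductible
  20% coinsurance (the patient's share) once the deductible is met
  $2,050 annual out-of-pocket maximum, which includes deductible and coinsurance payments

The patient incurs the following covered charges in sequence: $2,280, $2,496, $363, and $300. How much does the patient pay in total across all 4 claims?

Bill 1, $2,280: $521 to deductible, leaving $1,759; patient's 20% is $351.80. Patient pays $872.80; OOP now $872.80.
Bill 2, $2,496: deductible met; 20% of $2,496 = $499.20. Patient owes $499.20 (running OOP $1,372).
Bill 3, $363: deductible already satisfied, so patient's share is 20% × $363 = $72.60. Patient pays $72.60; OOP now $1,444.60.
Bill 4, $300: deductible already satisfied, so patient's share is 20% × $300 = $60. Cost to patient: $60. OOP to date $1,504.60.
Summing the patient's payments: $872.80 + $499.20 + $72.60 + $60 = $1,504.60.

$1,504.60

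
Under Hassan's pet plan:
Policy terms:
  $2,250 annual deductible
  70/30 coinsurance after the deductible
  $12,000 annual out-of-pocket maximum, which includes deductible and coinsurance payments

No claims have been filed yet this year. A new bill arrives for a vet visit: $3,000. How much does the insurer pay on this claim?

$525

Nothing has been paid toward the $2,250 deductible, so the first $2,250 of this charge is applied there.
The remaining $750 (= $3,000 − $2,250) moves to coinsurance.
Owner's 30% share of $750 is $225.
That puts the owner's cost at $2,250 + $225 = $2,475 before any cap.
Total out-of-pocket so far would be $0 + $2,475 = $2,475, below the $12,000 cap — no reduction.
Insurer pays the balance: $3,000 − $2,475 = $525.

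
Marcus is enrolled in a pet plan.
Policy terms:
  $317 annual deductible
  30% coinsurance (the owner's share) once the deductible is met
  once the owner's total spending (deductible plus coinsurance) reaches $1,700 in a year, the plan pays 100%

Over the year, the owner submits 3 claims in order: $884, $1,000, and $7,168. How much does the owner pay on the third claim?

$912.90

Claim 1 ($884): $317 finishes the deductible; $567 goes to coinsurance; 30% of $567 = $170.10. Owner owes $487.10 (running OOP $487.10).
Claim 2 ($1,000): deductible already satisfied, so owner's share is 30% × $1,000 = $300. Cost to owner: $300. OOP to date $787.10.
Claim 3 ($7,168): deductible already satisfied, so owner's share is 30% × $7,168 = $2,150.40. OOP would hit $2,937.50 > $1,700, so the cap limits the owner to $1,700 − $787.10 = $912.90.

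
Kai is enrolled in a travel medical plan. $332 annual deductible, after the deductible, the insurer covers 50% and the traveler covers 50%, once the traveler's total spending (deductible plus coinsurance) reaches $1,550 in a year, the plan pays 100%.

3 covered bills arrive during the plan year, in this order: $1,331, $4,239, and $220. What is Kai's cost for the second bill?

$718.50

Bill 1, $1,331: $332 finishes the deductible; $999 goes to coinsurance; 50% of $999 = $499.50. Traveler pays $831.50; OOP now $831.50.
Bill 2, $4,239: 50% coinsurance on $4,239 = $2,119.50. That would push OOP to $2,951, over the $1,550 cap, so traveler pays $1,550 − $831.50 = $718.50.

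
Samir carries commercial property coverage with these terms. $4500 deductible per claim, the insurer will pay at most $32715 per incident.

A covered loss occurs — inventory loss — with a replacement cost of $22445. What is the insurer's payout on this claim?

Subtract the deductible: $22445 − $4500 = $17945.
$17945 ≤ $32715, so the limit doesn't bind; insurer pays $17945.

$17945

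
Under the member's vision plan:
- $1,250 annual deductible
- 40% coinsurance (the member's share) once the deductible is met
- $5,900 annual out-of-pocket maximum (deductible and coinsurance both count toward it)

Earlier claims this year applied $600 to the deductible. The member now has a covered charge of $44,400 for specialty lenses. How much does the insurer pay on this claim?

$39,100

$600 of the $1,250 deductible is already met, leaving $650.
The remaining $43,750 (= $44,400 − $650) moves to coinsurance.
Member's 40% share of $43,750 is $17,500.
So the member owes $650 + $17,500 = $18,150 before any cap.
Year-to-date out-of-pocket would reach $600 + $18,150 = $18,750, above the $5,900 maximum, so the member pays only $5,900 − $600 = $5,300.
The plan picks up $44,400 − $5,300 = $39,100.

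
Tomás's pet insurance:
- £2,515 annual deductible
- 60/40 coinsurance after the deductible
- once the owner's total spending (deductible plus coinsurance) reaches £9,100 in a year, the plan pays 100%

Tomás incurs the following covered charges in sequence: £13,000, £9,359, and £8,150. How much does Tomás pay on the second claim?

£2,391

Claim 1 — £13,000: £2,515 finishes the deductible; £10,485 goes to coinsurance; coinsurance £10,485 × 40% = £4,194. Owner pays £6,709; OOP now £6,709.
Claim 2 — £9,359: deductible already satisfied, so owner's share is 40% × £9,359 = £3,743.60. That would push OOP to £10,452.60, over the £9,100 cap, so owner pays £9,100 − £6,709 = £2,391.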